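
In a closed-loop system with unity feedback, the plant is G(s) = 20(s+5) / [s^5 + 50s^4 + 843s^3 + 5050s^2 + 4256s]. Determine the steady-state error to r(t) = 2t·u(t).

Factoring s from the denominator leaves a polynomial with constant term 4256, so the system is type 1.
K_v = lim_{s→0} s·G(s) = 20·5 / 4256 = 25/1064.
e_ss = 2/K_v = 2/(25/1064) = 85.12.

85.12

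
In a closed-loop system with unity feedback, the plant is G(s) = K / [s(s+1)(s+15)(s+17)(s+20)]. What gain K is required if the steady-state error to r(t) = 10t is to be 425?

The open loop has one pole at the origin → type 1 system.
K_v = lim_{s→0} s·G(s) = K / (1·15·17·20) = (1/5100)·K.
e_ss = 10/K_v = 425 ⇒ K_v = 2/85 ⇒ K = (2/85)/(1/5100) = 120.

120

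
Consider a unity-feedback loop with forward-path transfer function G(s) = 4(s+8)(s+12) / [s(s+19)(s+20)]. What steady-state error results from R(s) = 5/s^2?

475/96

The open loop has one pole at the origin → type 1 system.
K_v = lim_{s→0} s·G(s) = 4·8·12 / (19·20) = 96/95.
e_ss = 5/K_v = 5/(96/95) = 475/96.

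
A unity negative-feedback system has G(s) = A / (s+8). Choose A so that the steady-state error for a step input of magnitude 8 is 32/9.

10

No free integrators in G(s): this is a type 0 system.
K_p = lim_{s→0} G(s) = A / (8) = 0.125·A.
e_ss = 8/(1 + K_p) = 32/9 ⇒ 1 + 0.125·A = 2.25 ⇒ A = 10.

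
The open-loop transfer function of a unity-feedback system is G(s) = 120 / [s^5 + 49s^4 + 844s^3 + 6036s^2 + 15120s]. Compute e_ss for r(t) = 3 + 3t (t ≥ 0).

378

The denominator has no term below 15120s — 1 pole at s=0, type 1. Treating each term separately:
  • 3: tracked with zero error.
  • 3t: e_ss = 3/K_v with K_v=1/126 → 378.
Total e_ss = 378.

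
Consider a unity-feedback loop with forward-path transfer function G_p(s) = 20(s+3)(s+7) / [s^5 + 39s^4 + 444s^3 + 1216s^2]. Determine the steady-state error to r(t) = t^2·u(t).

Factoring s^2 from the denominator leaves a polynomial with constant term 1216, so the system is type 2.
K_a = lim_{s→0} s^2·G_p(s) = 20·3·7 / 1216 = 105/304.
r(t) = t^2 gives R(s) = 2/s^3.
e_ss = 2/K_a = 2/(105/304) = 608/105.

608/105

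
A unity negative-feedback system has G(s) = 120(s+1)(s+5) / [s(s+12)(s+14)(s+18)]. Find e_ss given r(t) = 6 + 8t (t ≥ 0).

One free integrator in G(s): this is a type 1 system. By superposition:
  • 6: tracked with zero error.
  • 8t: e_ss = 8/K_v with K_v=25/126 → 40.32.
Total e_ss = 40.32.

40.32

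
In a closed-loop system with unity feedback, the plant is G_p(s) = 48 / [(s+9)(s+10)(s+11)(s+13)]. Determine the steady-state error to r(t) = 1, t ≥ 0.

G_p(s) has no factors of s in the denominator, so the system is type 0.
K_p = lim_{s→0} G_p(s) = 48 / (9·10·11·13) = 8/2145.
e_ss = 1/(1 + K_p) = 1/(2153/2145) = 2145/2153.

2145/2153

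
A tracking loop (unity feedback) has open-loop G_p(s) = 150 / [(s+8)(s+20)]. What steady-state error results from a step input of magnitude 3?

48/31

The open loop has no poles at the origin → type 0 system.
K_p = lim_{s→0} G_p(s) = 150 / (8·20) = 0.9375.
e_ss = 3/(1 + K_p) = 3/1.9375 = 48/31.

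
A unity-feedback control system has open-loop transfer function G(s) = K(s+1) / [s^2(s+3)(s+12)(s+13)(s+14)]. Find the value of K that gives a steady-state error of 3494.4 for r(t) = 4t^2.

The open loop has two poles at the origin → type 2 system.
K_a = lim_{s→0} s^2·G(s) = K·1 / (3·12·13·14) = (1/6552)·K.
e_ss = 8/K_a = 3494.4 ⇒ K_a = 5/2184 ⇒ K = (5/2184)/(1/6552) = 15.

15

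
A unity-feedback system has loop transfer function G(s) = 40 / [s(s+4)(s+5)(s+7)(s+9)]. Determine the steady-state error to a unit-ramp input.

31.5

The open loop has one pole at the origin → type 1 system.
K_v = lim_{s→0} s·G(s) = 40 / (4·5·7·9) = 2/63.
e_ss = 1/K_v = 1/(2/63) = 31.5.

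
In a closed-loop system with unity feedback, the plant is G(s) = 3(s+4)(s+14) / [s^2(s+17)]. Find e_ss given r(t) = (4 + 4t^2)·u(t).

System type = 2 (two poles at s=0). By superposition:
  • 4: tracked with zero error.
  • 4t^2: e_ss = 8/K_a with K_a=168/17 → 17/21.
Total e_ss = 17/21.

17/21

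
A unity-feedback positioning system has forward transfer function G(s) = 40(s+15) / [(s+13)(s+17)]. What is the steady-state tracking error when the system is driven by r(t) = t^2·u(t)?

infinity

System type = 0 (no poles at s=0).
For a type-0 system K_a = 0, so e_ss to a parabolic input is unbounded.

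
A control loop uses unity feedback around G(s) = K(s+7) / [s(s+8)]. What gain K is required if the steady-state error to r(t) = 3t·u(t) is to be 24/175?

One free integrator in G(s): this is a type 1 system.
K_v = lim_{s→0} s·G(s) = K·7 / (8) = 0.875·K.
e_ss = 3/K_v = 24/175 ⇒ K_v = 21.875 ⇒ K = 21.875/0.875 = 25.

25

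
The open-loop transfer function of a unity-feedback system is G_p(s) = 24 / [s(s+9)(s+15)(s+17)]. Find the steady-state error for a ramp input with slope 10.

System type = 1 (one pole at s=0).
K_v = lim_{s→0} s·G_p(s) = 24 / (9·15·17) = 8/765.
e_ss = 10/K_v = 10/(8/765) = 956.25.

956.25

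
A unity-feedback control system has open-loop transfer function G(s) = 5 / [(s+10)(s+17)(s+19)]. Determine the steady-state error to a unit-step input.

No free integrators in G(s): this is a type 0 system.
K_p = lim_{s→0} G(s) = 5 / (10·17·19) = 1/646.
e_ss = 1/(1 + K_p) = 1/(647/646) = 646/647.

646/647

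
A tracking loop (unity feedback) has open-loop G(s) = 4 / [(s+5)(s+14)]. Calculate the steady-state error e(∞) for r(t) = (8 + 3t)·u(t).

infinity

G(s) has no factors of s in the denominator, so the system is type 0. By superposition:
  • 8: e_ss = 8/(1+K_p) with K_p=2/35 → 280/37.
  • 3t: a type-0 system cannot track it, e_ss → ∞.
The unbounded component dominates.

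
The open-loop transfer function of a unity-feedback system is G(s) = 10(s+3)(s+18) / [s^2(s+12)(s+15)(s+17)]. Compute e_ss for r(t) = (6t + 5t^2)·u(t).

System type = 2 (two poles at s=0). Taking each input component in turn:
  • 6t: tracked with zero error.
  • 5t^2: e_ss = 10/K_a with K_a=3/17 → 170/3.
Total e_ss = 170/3.

170/3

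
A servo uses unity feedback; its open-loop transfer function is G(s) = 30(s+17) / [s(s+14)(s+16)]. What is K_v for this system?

The open loop has one pole at the origin → type 1 system.
K_v = lim_{s→0} s·G(s) = 30·17 / (14·16) = 255/112.

255/112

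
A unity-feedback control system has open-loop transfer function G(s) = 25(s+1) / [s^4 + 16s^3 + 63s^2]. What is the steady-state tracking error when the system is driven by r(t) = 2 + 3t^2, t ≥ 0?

15.12

Lowest-order denominator term is 63s^2, so the open loop has 2 poles at the origin → type 2 system. Taking each input component in turn:
  • 2: tracked with zero error.
  • 3t^2: e_ss = 6/K_a with K_a=25/63 → 15.12.
Total e_ss = 15.12.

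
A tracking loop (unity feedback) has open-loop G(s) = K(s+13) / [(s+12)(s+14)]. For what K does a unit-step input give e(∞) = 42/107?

20

System type = 0 (no poles at s=0).
K_p = lim_{s→0} G(s) = K·13 / (12·14) = (13/168)·K.
e_ss = 1/(1 + K_p) = 42/107 ⇒ 1 + (13/168)·K = 107/42 ⇒ K = 20.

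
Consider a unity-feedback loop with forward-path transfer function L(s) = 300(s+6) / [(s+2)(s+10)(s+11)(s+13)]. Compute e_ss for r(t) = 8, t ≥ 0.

L(s) has no factors of s in the denominator, so the system is type 0.
K_p = lim_{s→0} L(s) = 300·6 / (2·10·11·13) = 90/143.
e_ss = 8/(1 + K_p) = 8/(233/143) = 1144/233.

1144/233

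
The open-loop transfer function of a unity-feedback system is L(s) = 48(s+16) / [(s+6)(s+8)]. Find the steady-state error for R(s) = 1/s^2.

infinity

No free integrators in L(s): this is a type 0 system.
For a type-0 system K_v = 0, so e_ss to a ramp input is unbounded.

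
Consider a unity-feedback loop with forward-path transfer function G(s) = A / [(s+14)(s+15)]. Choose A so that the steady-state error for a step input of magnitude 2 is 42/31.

G(s) has no factors of s in the denominator, so the system is type 0.
K_p = lim_{s→0} G(s) = A / (14·15) = (1/210)·A.
e_ss = 2/(1 + K_p) = 42/31 ⇒ 1 + (1/210)·A = 31/21 ⇒ A = 100.

100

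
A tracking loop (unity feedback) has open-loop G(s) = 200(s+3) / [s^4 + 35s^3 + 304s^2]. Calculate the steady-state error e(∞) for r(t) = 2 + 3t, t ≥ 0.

0

The denominator has no term below 304s^2 — 2 poles at s=0, type 2. By superposition:
  • 2: tracked with zero error.
  • 3t: tracked with zero error.
Total e_ss = 0.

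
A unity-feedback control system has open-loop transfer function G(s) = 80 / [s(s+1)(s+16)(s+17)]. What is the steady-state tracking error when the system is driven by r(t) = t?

One free integrator in G(s): this is a type 1 system.
K_v = lim_{s→0} s·G(s) = 80 / (1·16·17) = 5/17.
e_ss = 1/K_v = 1/(5/17) = 3.4.

3.4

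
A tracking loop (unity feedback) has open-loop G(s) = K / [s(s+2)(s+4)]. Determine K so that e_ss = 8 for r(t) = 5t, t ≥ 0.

G(s) has one factor of s in the denominator, so the system is type 1.
K_v = lim_{s→0} s·G(s) = K / (2·4) = 0.125·K.
e_ss = 5/K_v = 8 ⇒ K_v = 0.625 ⇒ K = 0.625/0.125 = 5.

5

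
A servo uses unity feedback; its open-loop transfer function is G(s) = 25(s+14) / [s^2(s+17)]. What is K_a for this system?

350/17

Two free integrators in G(s): this is a type 2 system.
K_a = lim_{s→0} s^2·G(s) = 25·14 / (17) = 350/17.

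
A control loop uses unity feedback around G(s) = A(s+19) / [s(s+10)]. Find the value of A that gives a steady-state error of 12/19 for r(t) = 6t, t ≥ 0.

One free integrator in G(s): this is a type 1 system.
K_v = lim_{s→0} s·G(s) = A·19 / (10) = 1.9·A.
e_ss = 6/K_v = 12/19 ⇒ K_v = 9.5 ⇒ A = 9.5/1.9 = 5.

5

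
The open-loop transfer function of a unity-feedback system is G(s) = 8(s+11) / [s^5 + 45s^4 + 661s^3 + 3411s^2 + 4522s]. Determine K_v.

Lowest-order denominator term is 4522s, so the open loop has 1 pole at the origin → type 1 system.
K_v = lim_{s→0} s·G(s) = 8·11 / 4522 = 44/2261.

44/2261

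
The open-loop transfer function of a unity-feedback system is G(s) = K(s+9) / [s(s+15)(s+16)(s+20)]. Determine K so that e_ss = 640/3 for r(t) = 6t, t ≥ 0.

The open loop has one pole at the origin → type 1 system.
K_v = lim_{s→0} s·G(s) = K·9 / (15·16·20) = (3/1600)·K.
e_ss = 6/K_v = 640/3 ⇒ K_v = 9/320 ⇒ K = (9/320)/(3/1600) = 15.

15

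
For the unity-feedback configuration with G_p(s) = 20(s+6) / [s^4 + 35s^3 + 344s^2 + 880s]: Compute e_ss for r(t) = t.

22/3

Lowest-order denominator term is 880s, so the open loop has 1 pole at the origin → type 1 system.
K_v = lim_{s→0} s·G_p(s) = 20·6 / 880 = 3/22.
e_ss = 1/K_v = 1/(3/22) = 22/3.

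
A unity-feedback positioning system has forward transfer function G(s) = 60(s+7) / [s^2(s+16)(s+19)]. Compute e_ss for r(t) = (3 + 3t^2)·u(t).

152/35

The open loop has two poles at the origin → type 2 system. Treating each term separately:
  • 3: tracked with zero error.
  • 3t^2: e_ss = 6/K_a with K_a=105/76 → 152/35.
Total e_ss = 152/35.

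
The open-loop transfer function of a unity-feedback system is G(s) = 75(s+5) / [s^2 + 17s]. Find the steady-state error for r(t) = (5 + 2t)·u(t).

34/375

Lowest-order denominator term is 17s, so the open loop has 1 pole at the origin → type 1 system. Treating each term separately:
  • 5: tracked with zero error.
  • 2t: e_ss = 2/K_v with K_v=375/17 → 34/375.
Total e_ss = 34/375.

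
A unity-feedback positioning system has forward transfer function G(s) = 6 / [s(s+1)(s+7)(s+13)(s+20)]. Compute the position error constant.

K_p = lim_{s→0} G(s); with 1 pole at the origin the limit diverges, so K_p = ∞.

infinity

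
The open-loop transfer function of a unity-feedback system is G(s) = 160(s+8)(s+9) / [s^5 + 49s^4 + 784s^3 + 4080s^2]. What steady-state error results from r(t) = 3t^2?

2.125

The denominator has no term below 4080s^2 — 2 poles at s=0, type 2.
K_a = lim_{s→0} s^2·G(s) = 160·8·9 / 4080 = 48/17.
r(t) = 3t^2 gives R(s) = 6/s^3.
e_ss = 6/K_a = 6/(48/17) = 2.125.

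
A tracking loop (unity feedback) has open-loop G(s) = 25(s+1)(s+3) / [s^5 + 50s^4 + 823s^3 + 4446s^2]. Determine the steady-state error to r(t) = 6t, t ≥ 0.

Lowest-order denominator term is 4446s^2, so the open loop has 2 poles at the origin → type 2 system.
A type-2 system has K_v = ∞, so it tracks a ramp input with zero steady-state error.

0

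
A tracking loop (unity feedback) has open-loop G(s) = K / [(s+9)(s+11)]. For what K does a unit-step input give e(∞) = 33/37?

No free integrators in G(s): this is a type 0 system.
K_p = lim_{s→0} G(s) = K / (9·11) = (1/99)·K.
e_ss = 1/(1 + K_p) = 33/37 ⇒ 1 + (1/99)·K = 37/33 ⇒ K = 12.

12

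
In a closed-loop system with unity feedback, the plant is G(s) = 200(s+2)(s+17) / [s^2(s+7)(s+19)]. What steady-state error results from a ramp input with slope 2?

The open loop has two poles at the origin → type 2 system.
A type-2 system has K_v = ∞, so it tracks a ramp input with zero steady-state error.

0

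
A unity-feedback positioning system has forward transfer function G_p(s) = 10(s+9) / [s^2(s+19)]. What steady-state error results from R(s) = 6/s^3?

19/15

G_p(s) has two factors of s in the denominator, so the system is type 2.
K_a = lim_{s→0} s^2·G_p(s) = 10·9 / (19) = 90/19.
r(t) = 3t^2 gives R(s) = 6/s^3.
e_ss = 6/K_a = 6/(90/19) = 19/15.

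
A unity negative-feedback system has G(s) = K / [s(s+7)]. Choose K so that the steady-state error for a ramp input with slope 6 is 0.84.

The open loop has one pole at the origin → type 1 system.
K_v = lim_{s→0} s·G(s) = K / (7) = (1/7)·K.
e_ss = 6/K_v = 0.84 ⇒ K_v = 50/7 ⇒ K = (50/7)/(1/7) = 50.

50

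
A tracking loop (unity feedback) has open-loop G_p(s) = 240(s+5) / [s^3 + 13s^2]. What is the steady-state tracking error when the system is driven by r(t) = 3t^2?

Factoring s^2 from the denominator leaves a polynomial with constant term 13, so the system is type 2.
K_a = lim_{s→0} s^2·G_p(s) = 240·5 / 13 = 1200/13.
r(t) = 3t^2 gives R(s) = 6/s^3.
e_ss = 6/K_a = 6/(1200/13) = 0.065.

0.065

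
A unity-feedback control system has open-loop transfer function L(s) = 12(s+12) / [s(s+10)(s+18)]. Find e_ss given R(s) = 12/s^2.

One free integrator in L(s): this is a type 1 system.
K_v = lim_{s→0} s·L(s) = 12·12 / (10·18) = 0.8.
e_ss = 12/K_v = 12/0.8 = 15.

15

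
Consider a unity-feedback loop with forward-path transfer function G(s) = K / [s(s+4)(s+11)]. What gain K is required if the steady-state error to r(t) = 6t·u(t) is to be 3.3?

G(s) has one factor of s in the denominator, so the system is type 1.
K_v = lim_{s→0} s·G(s) = K / (4·11) = (1/44)·K.
e_ss = 6/K_v = 3.3 ⇒ K_v = 20/11 ⇒ K = (20/11)/(1/44) = 80.

80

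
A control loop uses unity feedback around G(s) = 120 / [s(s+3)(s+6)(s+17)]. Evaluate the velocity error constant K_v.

20/51

One free integrator in G(s): this is a type 1 system.
K_v = lim_{s→0} s·G(s) = 120 / (3·6·17) = 20/51.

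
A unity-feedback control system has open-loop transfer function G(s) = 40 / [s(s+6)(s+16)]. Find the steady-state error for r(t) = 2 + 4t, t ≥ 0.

The open loop has one pole at the origin → type 1 system. By superposition:
  • 2: tracked with zero error.
  • 4t: e_ss = 4/K_v with K_v=5/12 → 9.6.
Total e_ss = 9.6.

9.6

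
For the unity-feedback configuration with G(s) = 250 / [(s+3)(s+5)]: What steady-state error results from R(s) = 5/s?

The open loop has no poles at the origin → type 0 system.
K_p = lim_{s→0} G(s) = 250 / (3·5) = 50/3.
e_ss = 5/(1 + K_p) = 5/(53/3) = 15/53.

15/53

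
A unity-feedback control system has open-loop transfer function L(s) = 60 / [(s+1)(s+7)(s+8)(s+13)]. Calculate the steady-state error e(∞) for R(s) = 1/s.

No free integrators in L(s): this is a type 0 system.
K_p = lim_{s→0} L(s) = 60 / (1·7·8·13) = 15/182.
e_ss = 1/(1 + K_p) = 1/(197/182) = 182/197.

182/197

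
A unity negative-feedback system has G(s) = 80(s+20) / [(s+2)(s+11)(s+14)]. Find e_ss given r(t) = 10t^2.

System type = 0 (no poles at s=0).
K_a = lim_{s→0} s^2·G(s) = 0; the steady-state error to this parabolic input grows without bound.

infinity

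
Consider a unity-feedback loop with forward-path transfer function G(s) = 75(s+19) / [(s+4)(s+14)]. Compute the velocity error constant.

0

G(s) has no factors of s in the denominator, so the system is type 0.
K_v = lim_{s→0} s·G(s) = 0 (the extra factor of s kills the finite limit).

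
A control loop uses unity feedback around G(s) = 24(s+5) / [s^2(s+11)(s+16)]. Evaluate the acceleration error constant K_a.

System type = 2 (two poles at s=0).
K_a = lim_{s→0} s^2·G(s) = 24·5 / (11·16) = 15/22.

15/22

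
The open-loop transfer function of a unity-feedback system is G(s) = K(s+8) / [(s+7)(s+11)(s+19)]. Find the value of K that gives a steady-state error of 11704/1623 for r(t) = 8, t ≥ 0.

G(s) has no factors of s in the denominator, so the system is type 0.
K_p = lim_{s→0} G(s) = K·8 / (7·11·19) = (8/1463)·K.
e_ss = 8/(1 + K_p) = 11704/1623 ⇒ 1 + (8/1463)·K = 1623/1463 ⇒ K = 20.

20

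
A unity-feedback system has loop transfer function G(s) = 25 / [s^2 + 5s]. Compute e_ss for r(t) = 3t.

0.6

The denominator has no term below 5s — 1 pole at s=0, type 1.
K_v = lim_{s→0} s·G(s) = 25 / 5 = 5.
e_ss = 3/K_v = 3/5 = 0.6.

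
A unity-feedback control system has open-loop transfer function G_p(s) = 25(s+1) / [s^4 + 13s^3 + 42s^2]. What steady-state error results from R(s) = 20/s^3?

Lowest-order denominator term is 42s^2, so the open loop has 2 poles at the origin → type 2 system.
K_a = lim_{s→0} s^2·G_p(s) = 25·1 / 42 = 25/42.
r(t) = 10t^2 gives R(s) = 20/s^3.
e_ss = 20/K_a = 20/(25/42) = 33.6.

33.6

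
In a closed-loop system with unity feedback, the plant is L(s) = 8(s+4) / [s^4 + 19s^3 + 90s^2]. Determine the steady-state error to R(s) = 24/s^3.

Lowest-order denominator term is 90s^2, so the open loop has 2 poles at the origin → type 2 system.
K_a = lim_{s→0} s^2·L(s) = 8·4 / 90 = 16/45.
r(t) = 12t^2 gives R(s) = 24/s^3.
e_ss = 24/K_a = 24/(16/45) = 67.5.

67.5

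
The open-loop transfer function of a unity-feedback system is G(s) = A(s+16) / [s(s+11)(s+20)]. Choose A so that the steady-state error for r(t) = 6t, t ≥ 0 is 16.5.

5

The open loop has one pole at the origin → type 1 system.
K_v = lim_{s→0} s·G(s) = A·16 / (11·20) = (4/55)·A.
e_ss = 6/K_v = 16.5 ⇒ K_v = 4/11 ⇒ A = (4/11)/(4/55) = 5.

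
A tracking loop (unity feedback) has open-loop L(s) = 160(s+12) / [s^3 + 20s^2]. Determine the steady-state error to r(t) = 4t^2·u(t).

1/12

Lowest-order denominator term is 20s^2, so the open loop has 2 poles at the origin → type 2 system.
K_a = lim_{s→0} s^2·L(s) = 160·12 / 20 = 96.
r(t) = 4t^2 gives R(s) = 8/s^3.
e_ss = 8/K_a = 8/96 = 1/12.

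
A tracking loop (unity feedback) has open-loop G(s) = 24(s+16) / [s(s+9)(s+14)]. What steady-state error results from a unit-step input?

G(s) has one factor of s in the denominator, so the system is type 1.
K_p = ∞ for a type-1 system; e_ss to a step is zero.

0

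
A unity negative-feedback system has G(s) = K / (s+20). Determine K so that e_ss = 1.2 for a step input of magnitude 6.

80

No free integrators in G(s): this is a type 0 system.
K_p = lim_{s→0} G(s) = K / (20) = 0.05·K.
e_ss = 6/(1 + K_p) = 1.2 ⇒ 1 + 0.05·K = 5 ⇒ K = 80.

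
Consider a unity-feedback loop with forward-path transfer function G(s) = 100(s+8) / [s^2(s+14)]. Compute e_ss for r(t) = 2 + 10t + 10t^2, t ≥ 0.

G(s) has two factors of s in the denominator, so the system is type 2. By superposition:
  • 2: tracked with zero error.
  • 10t: tracked with zero error.
  • 10t^2: e_ss = 20/K_a with K_a=400/7 → 0.35.
Total e_ss = 0.35.

0.35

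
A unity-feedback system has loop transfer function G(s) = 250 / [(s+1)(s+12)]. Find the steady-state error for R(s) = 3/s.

No free integrators in G(s): this is a type 0 system.
K_p = lim_{s→0} G(s) = 250 / (1·12) = 125/6.
e_ss = 3/(1 + K_p) = 3/(131/6) = 18/131.

18/131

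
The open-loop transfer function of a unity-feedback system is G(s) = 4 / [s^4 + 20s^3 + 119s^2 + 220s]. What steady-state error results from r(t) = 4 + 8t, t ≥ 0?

Factoring s from the denominator leaves a polynomial with constant term 220, so the system is type 1. Taking each input component in turn:
  • 4: tracked with zero error.
  • 8t: e_ss = 8/K_v with K_v=1/55 → 440.
Total e_ss = 440.

440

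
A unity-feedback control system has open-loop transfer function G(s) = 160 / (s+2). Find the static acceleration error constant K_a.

No free integrators in G(s): this is a type 0 system.
K_a = lim_{s→0} s^2·G(s) = 0 (the extra factor of s kills the finite limit).

0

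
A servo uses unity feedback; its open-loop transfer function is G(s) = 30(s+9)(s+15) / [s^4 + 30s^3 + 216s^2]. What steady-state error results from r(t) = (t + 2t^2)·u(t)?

Factoring s^2 from the denominator leaves a polynomial with constant term 216, so the system is type 2. Treating each term separately:
  • t: tracked with zero error.
  • 2t^2: e_ss = 4/K_a with K_a=18.75 → 16/75.
Total e_ss = 16/75.

16/75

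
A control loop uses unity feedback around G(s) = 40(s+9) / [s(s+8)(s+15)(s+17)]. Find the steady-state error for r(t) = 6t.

G(s) has one factor of s in the denominator, so the system is type 1.
K_v = lim_{s→0} s·G(s) = 40·9 / (8·15·17) = 3/17.
e_ss = 6/K_v = 6/(3/17) = 34.

34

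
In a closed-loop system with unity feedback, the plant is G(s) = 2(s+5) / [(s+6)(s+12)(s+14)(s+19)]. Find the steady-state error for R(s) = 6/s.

G(s) has no factors of s in the denominator, so the system is type 0.
K_p = lim_{s→0} G(s) = 2·5 / (6·12·14·19) = 5/9576.
e_ss = 6/(1 + K_p) = 6/(9581/9576) = 57456/9581.

57456/9581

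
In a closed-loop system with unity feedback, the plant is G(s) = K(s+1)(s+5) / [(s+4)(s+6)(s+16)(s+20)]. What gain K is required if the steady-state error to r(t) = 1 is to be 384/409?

G(s) has no factors of s in the denominator, so the system is type 0.
K_p = lim_{s→0} G(s) = K·1·5 / (4·6·16·20) = (1/1536)·K.
e_ss = 1/(1 + K_p) = 384/409 ⇒ 1 + (1/1536)·K = 409/384 ⇒ K = 100.

100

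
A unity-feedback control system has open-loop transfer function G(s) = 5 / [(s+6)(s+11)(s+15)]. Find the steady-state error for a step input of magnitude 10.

1980/199

The open loop has no poles at the origin → type 0 system.
K_p = lim_{s→0} G(s) = 5 / (6·11·15) = 1/198.
e_ss = 10/(1 + K_p) = 10/(199/198) = 1980/199.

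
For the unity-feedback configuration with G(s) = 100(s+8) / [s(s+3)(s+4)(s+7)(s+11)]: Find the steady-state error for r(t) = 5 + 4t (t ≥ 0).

4.62

G(s) has one factor of s in the denominator, so the system is type 1. By superposition:
  • 5: tracked with zero error.
  • 4t: e_ss = 4/K_v with K_v=200/231 → 4.62.
Total e_ss = 4.62.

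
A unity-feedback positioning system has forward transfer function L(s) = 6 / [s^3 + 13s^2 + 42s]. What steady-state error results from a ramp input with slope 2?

Factoring s from the denominator leaves a polynomial with constant term 42, so the system is type 1.
K_v = lim_{s→0} s·L(s) = 6 / 42 = 1/7.
e_ss = 2/K_v = 2/(1/7) = 14.

14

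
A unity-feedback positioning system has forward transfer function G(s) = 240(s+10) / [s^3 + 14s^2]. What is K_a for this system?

1200/7

Factoring s^2 from the denominator leaves a polynomial with constant term 14, so the system is type 2.
K_a = lim_{s→0} s^2·G(s) = 240·10 / 14 = 1200/7.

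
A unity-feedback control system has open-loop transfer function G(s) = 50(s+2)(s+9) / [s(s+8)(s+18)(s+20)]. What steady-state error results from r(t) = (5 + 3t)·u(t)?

9.6

The open loop has one pole at the origin → type 1 system. Taking each input component in turn:
  • 5: tracked with zero error.
  • 3t: e_ss = 3/K_v with K_v=0.3125 → 9.6.
Total e_ss = 9.6.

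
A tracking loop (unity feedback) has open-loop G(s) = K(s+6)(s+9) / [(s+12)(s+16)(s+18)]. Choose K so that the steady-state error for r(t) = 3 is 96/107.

System type = 0 (no poles at s=0).
K_p = lim_{s→0} G(s) = K·6·9 / (12·16·18) = (1/64)·K.
e_ss = 3/(1 + K_p) = 96/107 ⇒ 1 + (1/64)·K = 107/32 ⇒ K = 150.

150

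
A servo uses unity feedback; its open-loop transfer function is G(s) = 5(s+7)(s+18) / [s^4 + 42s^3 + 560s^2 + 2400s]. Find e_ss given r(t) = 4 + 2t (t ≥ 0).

160/21

Factoring s from the denominator leaves a polynomial with constant term 2400, so the system is type 1. Treating each term separately:
  • 4: tracked with zero error.
  • 2t: e_ss = 2/K_v with K_v=0.2625 → 160/21.
Total e_ss = 160/21.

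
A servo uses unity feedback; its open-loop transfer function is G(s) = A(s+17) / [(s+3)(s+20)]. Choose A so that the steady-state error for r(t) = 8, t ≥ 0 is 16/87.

150

The open loop has no poles at the origin → type 0 system.
K_p = lim_{s→0} G(s) = A·17 / (3·20) = (17/60)·A.
e_ss = 8/(1 + K_p) = 16/87 ⇒ 1 + (17/60)·A = 43.5 ⇒ A = 150.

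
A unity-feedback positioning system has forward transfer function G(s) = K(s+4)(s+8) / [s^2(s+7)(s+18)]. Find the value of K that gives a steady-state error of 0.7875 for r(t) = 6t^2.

The open loop has two poles at the origin → type 2 system.
K_a = lim_{s→0} s^2·G(s) = K·4·8 / (7·18) = (16/63)·K.
e_ss = 12/K_a = 0.7875 ⇒ K_a = 320/21 ⇒ K = (320/21)/(16/63) = 60.

60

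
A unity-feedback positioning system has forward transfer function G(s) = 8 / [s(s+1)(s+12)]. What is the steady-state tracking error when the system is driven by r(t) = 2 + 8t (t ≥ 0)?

System type = 1 (one pole at s=0). Treating each term separately:
  • 2: tracked with zero error.
  • 8t: e_ss = 8/K_v with K_v=2/3 → 12.
Total e_ss = 12.

12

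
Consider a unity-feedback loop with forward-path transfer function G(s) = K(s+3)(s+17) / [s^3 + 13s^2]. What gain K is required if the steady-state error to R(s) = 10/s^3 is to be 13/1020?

200

The denominator has no term below 13s^2 — 2 poles at s=0, type 2.
K_a = lim_{s→0} s^2·G(s) = K·3·17 / 13 = (51/13)·K.
e_ss = 10/K_a = 13/1020 ⇒ K_a = 10200/13 ⇒ K = (10200/13)/(51/13) = 200.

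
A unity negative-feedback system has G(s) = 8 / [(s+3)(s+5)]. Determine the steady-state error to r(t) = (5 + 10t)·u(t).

G(s) has no factors of s in the denominator, so the system is type 0. Taking each input component in turn:
  • 5: e_ss = 5/(1+K_p) with K_p=8/15 → 75/23.
  • 10t: a type-0 system cannot track it, e_ss → ∞.
The unbounded component dominates.

infinity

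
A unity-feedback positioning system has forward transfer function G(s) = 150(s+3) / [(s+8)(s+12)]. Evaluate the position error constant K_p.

No free integrators in G(s): this is a type 0 system.
K_p = lim_{s→0} G(s) = 150·3 / (8·12) = 4.6875.

4.6875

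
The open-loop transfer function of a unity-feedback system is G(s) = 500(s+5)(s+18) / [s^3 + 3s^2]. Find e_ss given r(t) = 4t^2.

Lowest-order denominator term is 3s^2, so the open loop has 2 poles at the origin → type 2 system.
K_a = lim_{s→0} s^2·G(s) = 500·5·18 / 3 = 15000.
r(t) = 4t^2 gives R(s) = 8/s^3.
e_ss = 8/K_a = 8/15000 = 1/1875.

1/1875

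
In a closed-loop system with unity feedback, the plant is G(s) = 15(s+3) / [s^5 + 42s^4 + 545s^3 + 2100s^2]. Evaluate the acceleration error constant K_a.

Lowest-order denominator term is 2100s^2, so the open loop has 2 poles at the origin → type 2 system.
K_a = lim_{s→0} s^2·G(s) = 15·3 / 2100 = 3/140.

3/140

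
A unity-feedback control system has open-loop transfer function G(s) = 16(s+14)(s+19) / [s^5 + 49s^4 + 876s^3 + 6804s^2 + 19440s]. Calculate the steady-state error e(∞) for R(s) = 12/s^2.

Lowest-order denominator term is 19440s, so the open loop has 1 pole at the origin → type 1 system.
K_v = lim_{s→0} s·G(s) = 16·14·19 / 19440 = 266/1215.
e_ss = 12/K_v = 12/(266/1215) = 7290/133.

7290/133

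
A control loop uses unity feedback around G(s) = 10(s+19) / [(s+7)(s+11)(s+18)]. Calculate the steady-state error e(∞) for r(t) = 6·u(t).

2079/394

System type = 0 (no poles at s=0).
K_p = lim_{s→0} G(s) = 10·19 / (7·11·18) = 95/693.
e_ss = 6/(1 + K_p) = 6/(788/693) = 2079/394.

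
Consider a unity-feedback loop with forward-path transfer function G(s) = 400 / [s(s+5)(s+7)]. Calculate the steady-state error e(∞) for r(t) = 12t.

System type = 1 (one pole at s=0).
K_v = lim_{s→0} s·G(s) = 400 / (5·7) = 80/7.
e_ss = 12/K_v = 12/(80/7) = 1.05.

1.05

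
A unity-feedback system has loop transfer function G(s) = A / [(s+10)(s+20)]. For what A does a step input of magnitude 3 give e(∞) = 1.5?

The open loop has no poles at the origin → type 0 system.
K_p = lim_{s→0} G(s) = A / (10·20) = 0.005·A.
e_ss = 3/(1 + K_p) = 1.5 ⇒ 1 + 0.005·A = 2 ⇒ A = 200.

200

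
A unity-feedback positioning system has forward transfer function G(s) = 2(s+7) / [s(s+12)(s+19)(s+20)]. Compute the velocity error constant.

One free integrator in G(s): this is a type 1 system.
K_v = lim_{s→0} s·G(s) = 2·7 / (12·19·20) = 7/2280.

7/2280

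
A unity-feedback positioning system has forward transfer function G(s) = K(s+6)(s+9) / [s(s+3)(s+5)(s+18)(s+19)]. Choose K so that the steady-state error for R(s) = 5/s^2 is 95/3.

15

The open loop has one pole at the origin → type 1 system.
K_v = lim_{s→0} s·G(s) = K·6·9 / (3·5·18·19) = (1/95)·K.
e_ss = 5/K_v = 95/3 ⇒ K_v = 3/19 ⇒ K = (3/19)/(1/95) = 15.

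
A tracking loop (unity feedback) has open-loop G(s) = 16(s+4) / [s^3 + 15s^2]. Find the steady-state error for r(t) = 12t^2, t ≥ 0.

The denominator has no term below 15s^2 — 2 poles at s=0, type 2.
K_a = lim_{s→0} s^2·G(s) = 16·4 / 15 = 64/15.
r(t) = 12t^2 gives R(s) = 24/s^3.
e_ss = 24/K_a = 24/(64/15) = 5.625.

5.625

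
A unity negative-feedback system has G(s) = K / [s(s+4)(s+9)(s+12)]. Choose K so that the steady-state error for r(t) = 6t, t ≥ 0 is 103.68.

25

One free integrator in G(s): this is a type 1 system.
K_v = lim_{s→0} s·G(s) = K / (4·9·12) = (1/432)·K.
e_ss = 6/K_v = 103.68 ⇒ K_v = 25/432 ⇒ K = (25/432)/(1/432) = 25.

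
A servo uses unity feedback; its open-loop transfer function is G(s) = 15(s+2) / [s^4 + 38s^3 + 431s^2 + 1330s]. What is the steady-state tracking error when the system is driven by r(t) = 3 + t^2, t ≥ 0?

Lowest-order denominator term is 1330s, so the open loop has 1 pole at the origin → type 1 system. By superposition:
  • 3: tracked with zero error.
  • t^2: a type-1 system cannot track it, e_ss → ∞.
The unbounded component dominates.

infinity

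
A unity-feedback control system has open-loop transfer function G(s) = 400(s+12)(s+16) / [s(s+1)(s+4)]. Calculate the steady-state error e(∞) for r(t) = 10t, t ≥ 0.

1/1920

System type = 1 (one pole at s=0).
K_v = lim_{s→0} s·G(s) = 400·12·16 / (1·4) = 19200.
e_ss = 10/K_v = 10/19200 = 1/1920.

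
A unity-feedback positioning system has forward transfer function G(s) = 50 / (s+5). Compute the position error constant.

10

The open loop has no poles at the origin → type 0 system.
K_p = lim_{s→0} G(s) = 50 / (5) = 10.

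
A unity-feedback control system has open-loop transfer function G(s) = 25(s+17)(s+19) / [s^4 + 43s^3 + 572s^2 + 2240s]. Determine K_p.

K_p = lim_{s→0} G(s); with 1 pole at the origin the limit diverges, so K_p = ∞.

infinity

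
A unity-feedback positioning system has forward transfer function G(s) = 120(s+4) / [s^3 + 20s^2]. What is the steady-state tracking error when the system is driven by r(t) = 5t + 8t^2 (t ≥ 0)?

The denominator has no term below 20s^2 — 2 poles at s=0, type 2. Treating each term separately:
  • 5t: tracked with zero error.
  • 8t^2: e_ss = 16/K_a with K_a=24 → 2/3.
Total e_ss = 2/3.

2/3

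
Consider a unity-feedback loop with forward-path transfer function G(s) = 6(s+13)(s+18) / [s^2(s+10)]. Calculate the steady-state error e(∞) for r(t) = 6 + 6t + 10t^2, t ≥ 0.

50/351

Two free integrators in G(s): this is a type 2 system. By superposition:
  • 6: tracked with zero error.
  • 6t: tracked with zero error.
  • 10t^2: e_ss = 20/K_a with K_a=140.4 → 50/351.
Total e_ss = 50/351.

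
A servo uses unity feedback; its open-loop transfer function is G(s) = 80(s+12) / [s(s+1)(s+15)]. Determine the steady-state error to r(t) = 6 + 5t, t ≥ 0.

G(s) has one factor of s in the denominator, so the system is type 1. By superposition:
  • 6: tracked with zero error.
  • 5t: e_ss = 5/K_v with K_v=64 → 5/64.
Total e_ss = 5/64.

5/64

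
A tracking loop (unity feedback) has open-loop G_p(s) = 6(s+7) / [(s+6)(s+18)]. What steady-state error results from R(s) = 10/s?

G_p(s) has no factors of s in the denominator, so the system is type 0.
K_p = lim_{s→0} G_p(s) = 6·7 / (6·18) = 7/18.
e_ss = 10/(1 + K_p) = 10/(25/18) = 7.2.

7.2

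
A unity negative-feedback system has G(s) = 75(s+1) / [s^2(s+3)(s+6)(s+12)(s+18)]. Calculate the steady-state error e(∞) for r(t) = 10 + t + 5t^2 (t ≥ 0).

518.4

The open loop has two poles at the origin → type 2 system. Treating each term separately:
  • 10: tracked with zero error.
  • t: tracked with zero error.
  • 5t^2: e_ss = 10/K_a with K_a=25/1296 → 518.4.
Total e_ss = 518.4.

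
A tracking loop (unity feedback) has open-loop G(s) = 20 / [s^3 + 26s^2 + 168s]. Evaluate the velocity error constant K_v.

5/42

Factoring s from the denominator leaves a polynomial with constant term 168, so the system is type 1.
K_v = lim_{s→0} s·G(s) = 20 / 168 = 5/42.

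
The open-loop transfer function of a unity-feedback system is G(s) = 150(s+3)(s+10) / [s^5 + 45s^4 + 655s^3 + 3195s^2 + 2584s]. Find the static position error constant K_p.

infinity

K_p = lim_{s→0} G(s); with 1 pole at the origin the limit diverges, so K_p = ∞.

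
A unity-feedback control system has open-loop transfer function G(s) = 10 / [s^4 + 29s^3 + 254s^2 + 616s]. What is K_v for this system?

5/308

Factoring s from the denominator leaves a polynomial with constant term 616, so the system is type 1.
K_v = lim_{s→0} s·G(s) = 10 / 616 = 5/308.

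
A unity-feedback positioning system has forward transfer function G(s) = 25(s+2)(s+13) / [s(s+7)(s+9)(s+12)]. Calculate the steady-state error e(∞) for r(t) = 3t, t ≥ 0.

System type = 1 (one pole at s=0).
K_v = lim_{s→0} s·G(s) = 25·2·13 / (7·9·12) = 325/378.
e_ss = 3/K_v = 3/(325/378) = 1134/325.

1134/325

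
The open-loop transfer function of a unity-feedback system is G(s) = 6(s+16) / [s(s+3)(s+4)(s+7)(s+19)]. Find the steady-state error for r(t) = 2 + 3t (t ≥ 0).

49.875

The open loop has one pole at the origin → type 1 system. By superposition:
  • 2: tracked with zero error.
  • 3t: e_ss = 3/K_v with K_v=8/133 → 49.875.
Total e_ss = 49.875.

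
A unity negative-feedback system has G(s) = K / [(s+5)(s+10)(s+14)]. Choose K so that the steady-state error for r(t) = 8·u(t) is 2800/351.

2

G(s) has no factors of s in the denominator, so the system is type 0.
K_p = lim_{s→0} G(s) = K / (5·10·14) = (1/700)·K.
e_ss = 8/(1 + K_p) = 2800/351 ⇒ 1 + (1/700)·K = 351/350 ⇒ K = 2.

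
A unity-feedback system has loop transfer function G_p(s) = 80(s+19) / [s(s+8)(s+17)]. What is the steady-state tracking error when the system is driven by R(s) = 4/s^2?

System type = 1 (one pole at s=0).
K_v = lim_{s→0} s·G_p(s) = 80·19 / (8·17) = 190/17.
e_ss = 4/K_v = 4/(190/17) = 34/95.

34/95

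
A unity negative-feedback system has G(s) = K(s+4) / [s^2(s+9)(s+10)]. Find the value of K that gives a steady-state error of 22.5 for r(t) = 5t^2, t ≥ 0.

10

System type = 2 (two poles at s=0).
K_a = lim_{s→0} s^2·G(s) = K·4 / (9·10) = (2/45)·K.
e_ss = 10/K_a = 22.5 ⇒ K_a = 4/9 ⇒ K = (4/9)/(2/45) = 10.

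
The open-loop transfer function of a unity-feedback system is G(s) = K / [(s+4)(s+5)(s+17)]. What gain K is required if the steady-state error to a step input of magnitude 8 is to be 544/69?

5

G(s) has no factors of s in the denominator, so the system is type 0.
K_p = lim_{s→0} G(s) = K / (4·5·17) = (1/340)·K.
e_ss = 8/(1 + K_p) = 544/69 ⇒ 1 + (1/340)·K = 69/68 ⇒ K = 5.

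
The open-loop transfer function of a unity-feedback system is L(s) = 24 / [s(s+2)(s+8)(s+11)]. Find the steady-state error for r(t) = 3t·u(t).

22

The open loop has one pole at the origin → type 1 system.
K_v = lim_{s→0} s·L(s) = 24 / (2·8·11) = 3/22.
e_ss = 3/K_v = 3/(3/22) = 22.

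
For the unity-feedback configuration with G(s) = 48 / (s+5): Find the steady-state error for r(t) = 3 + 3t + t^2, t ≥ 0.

infinity

The open loop has no poles at the origin → type 0 system. Treating each term separately:
  • 3: e_ss = 3/(1+K_p) with K_p=9.6 → 15/53.
  • 3t: a type-0 system cannot track it, e_ss → ∞.
  • t^2: a type-0 system cannot track it, e_ss → ∞.
The unbounded component dominates.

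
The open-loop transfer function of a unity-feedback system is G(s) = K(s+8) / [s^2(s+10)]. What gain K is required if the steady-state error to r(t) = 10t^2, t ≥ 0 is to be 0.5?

System type = 2 (two poles at s=0).
K_a = lim_{s→0} s^2·G(s) = K·8 / (10) = 0.8·K.
e_ss = 20/K_a = 0.5 ⇒ K_a = 40 ⇒ K = 40/0.8 = 50.

50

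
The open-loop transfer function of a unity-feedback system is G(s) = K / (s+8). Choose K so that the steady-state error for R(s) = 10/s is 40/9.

10

No free integrators in G(s): this is a type 0 system.
K_p = lim_{s→0} G(s) = K / (8) = 0.125·K.
e_ss = 10/(1 + K_p) = 40/9 ⇒ 1 + 0.125·K = 2.25 ⇒ K = 10.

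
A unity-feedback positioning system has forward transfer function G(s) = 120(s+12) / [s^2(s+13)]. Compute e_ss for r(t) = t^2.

The open loop has two poles at the origin → type 2 system.
K_a = lim_{s→0} s^2·G(s) = 120·12 / (13) = 1440/13.
r(t) = t^2 gives R(s) = 2/s^3.
e_ss = 2/K_a = 2/(1440/13) = 13/720.

13/720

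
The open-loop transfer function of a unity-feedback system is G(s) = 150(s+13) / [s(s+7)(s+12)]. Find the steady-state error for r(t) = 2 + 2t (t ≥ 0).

One free integrator in G(s): this is a type 1 system. By superposition:
  • 2: tracked with zero error.
  • 2t: e_ss = 2/K_v with K_v=325/14 → 28/325.
Total e_ss = 28/325.

28/325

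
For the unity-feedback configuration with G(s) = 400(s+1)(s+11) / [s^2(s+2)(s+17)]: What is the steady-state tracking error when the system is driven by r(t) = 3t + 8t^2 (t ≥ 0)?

Two free integrators in G(s): this is a type 2 system. Treating each term separately:
  • 3t: tracked with zero error.
  • 8t^2: e_ss = 16/K_a with K_a=2200/17 → 34/275.
Total e_ss = 34/275.

34/275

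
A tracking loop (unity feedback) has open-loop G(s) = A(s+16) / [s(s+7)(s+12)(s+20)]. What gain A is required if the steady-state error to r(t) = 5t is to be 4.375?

120

One free integrator in G(s): this is a type 1 system.
K_v = lim_{s→0} s·G(s) = A·16 / (7·12·20) = (1/105)·A.
e_ss = 5/K_v = 4.375 ⇒ K_v = 8/7 ⇒ A = (8/7)/(1/105) = 120.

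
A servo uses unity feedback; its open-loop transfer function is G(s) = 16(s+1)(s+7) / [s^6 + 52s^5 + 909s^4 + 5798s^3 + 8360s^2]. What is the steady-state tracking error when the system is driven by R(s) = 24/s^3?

Factoring s^2 from the denominator leaves a polynomial with constant term 8360, so the system is type 2.
K_a = lim_{s→0} s^2·G(s) = 16·1·7 / 8360 = 14/1045.
r(t) = 12t^2 gives R(s) = 24/s^3.
e_ss = 24/K_a = 24/(14/1045) = 12540/7.

12540/7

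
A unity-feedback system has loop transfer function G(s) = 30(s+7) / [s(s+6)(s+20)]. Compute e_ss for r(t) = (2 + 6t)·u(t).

The open loop has one pole at the origin → type 1 system. Taking each input component in turn:
  • 2: tracked with zero error.
  • 6t: e_ss = 6/K_v with K_v=1.75 → 24/7.
Total e_ss = 24/7.

24/7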